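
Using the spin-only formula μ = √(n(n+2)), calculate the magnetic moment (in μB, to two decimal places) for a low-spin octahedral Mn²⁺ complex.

1.73 μB

Mn is in group 7, so Mn²⁺ is d⁵ (7 − 2 = 5).
Configuration: t2g^5 e_g^0 → 1 unpaired electron.
μ(spin-only) = √[1(1+2)] = √3 ≈ 1.73 μB.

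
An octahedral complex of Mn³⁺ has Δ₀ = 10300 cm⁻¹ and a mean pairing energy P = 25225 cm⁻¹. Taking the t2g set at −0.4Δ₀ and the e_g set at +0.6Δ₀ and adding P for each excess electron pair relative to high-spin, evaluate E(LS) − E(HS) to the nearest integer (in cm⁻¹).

14925

Mn sits in group 7; removing 3 electrons leaves Mn³⁺ with 7 − 3 = 4 d electrons.
In the high-spin limit (t2g^3 e_g^1) the orbital term is -0.6Δ₀ = -6180 cm⁻¹, with no excess pairing.
Low-spin t2g^4 e_g^0 gives -1.6Δ₀ = -16480 cm⁻¹, but forming 1 extra pair costs 1P = 25225 cm⁻¹, so E(LS) = -16480 + 25225 = 8745 cm⁻¹.
E(LS) − E(HS) = 8745 − (-6180) = 14925 cm⁻¹.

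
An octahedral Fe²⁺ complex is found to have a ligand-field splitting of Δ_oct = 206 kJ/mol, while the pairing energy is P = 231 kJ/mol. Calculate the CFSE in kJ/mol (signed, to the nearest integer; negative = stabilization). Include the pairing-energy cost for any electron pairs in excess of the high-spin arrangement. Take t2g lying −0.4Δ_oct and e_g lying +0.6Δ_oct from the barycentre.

-82

Fe is in group 8, so Fe²⁺ is d⁶ (8 − 2 = 6).
With Δ_oct < P the complex is high-spin.
Filling d⁶ accordingly: t2g^4 e_g^2.
Orbital CFSE = -0.4Δ_oct = -0.4 × 206 = -82 kJ/mol.
High-spin has no excess pairs, so no pairing correction applies.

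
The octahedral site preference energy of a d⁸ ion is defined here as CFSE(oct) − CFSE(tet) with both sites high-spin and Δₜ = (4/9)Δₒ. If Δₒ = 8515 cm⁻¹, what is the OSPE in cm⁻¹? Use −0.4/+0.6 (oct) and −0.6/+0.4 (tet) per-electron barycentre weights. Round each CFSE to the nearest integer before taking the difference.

Octahedral high-spin t₂g⁶ eg²: CFSE = -1.2 × 8515 = -10218 cm⁻¹.
In a tetrahedral site the filling is e⁴ t₂⁴: CFSE(tet) = -0.8Δₜ = -0.8 × (4/9)(8515) = -3028 cm⁻¹.
Subtracting, OSPE = -10218 − (-3028) = -7190 cm⁻¹.

-7190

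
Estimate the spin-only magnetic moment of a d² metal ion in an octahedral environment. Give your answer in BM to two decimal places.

For octahedral d² the high- and low-spin configurations coincide.
Configuration: t2g^2 e_g^0 → 2 unpaired electrons.
μ(spin-only) = √[2(2+2)] = √8 ≈ 2.83 BM.

2.83 BM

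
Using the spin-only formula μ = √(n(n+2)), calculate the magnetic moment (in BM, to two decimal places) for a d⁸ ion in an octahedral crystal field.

2.83 BM

Configuration: t2g^6 e_g^2 → 2 unpaired electrons.
μ(spin-only) = √[2(2+2)] = √8 ≈ 2.83 BM.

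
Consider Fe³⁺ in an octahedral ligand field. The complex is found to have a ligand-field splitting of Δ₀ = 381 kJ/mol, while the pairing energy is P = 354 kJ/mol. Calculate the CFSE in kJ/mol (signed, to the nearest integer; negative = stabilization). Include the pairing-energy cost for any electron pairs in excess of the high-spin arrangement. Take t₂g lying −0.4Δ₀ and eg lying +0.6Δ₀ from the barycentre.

-54

Fe is in group 8, so Fe³⁺ is d⁵ (8 − 3 = 5).
With Δ₀ > P the complex is low-spin.
Configuration: t₂g⁵ eg⁰.
Orbital CFSE = -2.0Δ₀ = -2.0 × 381 = -762 kJ/mol.
Excess pairs vs high-spin: 2 − 0 = 2; pairing cost = +708 kJ/mol.
Net CFSE = -762 + 708 = -54 kJ/mol.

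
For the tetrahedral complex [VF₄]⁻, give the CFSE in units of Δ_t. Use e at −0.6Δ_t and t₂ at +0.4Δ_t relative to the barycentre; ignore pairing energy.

Each F⁻ contributes -1; 4 × (-1) = -4. With overall charge -1, V is in the +3 oxidation state.
V³⁺: group 5, so d-count = 5 − 3 = 2.
Tetrahedral splitting is small, so the complex is high-spin.
Configuration: e² t₂⁰.
CFSE = 2(-0.6Δ_t) + 0(0.4Δ_t) = -1.2Δ_t + 0.0Δ_t = -1.2Δ_t.

-1.2 Δ_t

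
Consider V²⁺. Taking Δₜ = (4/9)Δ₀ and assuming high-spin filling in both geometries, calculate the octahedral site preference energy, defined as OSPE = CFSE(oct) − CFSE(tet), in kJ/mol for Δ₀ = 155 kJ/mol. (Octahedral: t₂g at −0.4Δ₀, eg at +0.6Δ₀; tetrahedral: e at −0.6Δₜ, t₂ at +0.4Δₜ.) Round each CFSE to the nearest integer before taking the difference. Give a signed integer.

V is in group 5, so V²⁺ is d³ (5 − 2 = 3).
Octahedral high-spin t₂g³ eg⁰: CFSE = -1.2 × 155 = -186 kJ/mol.
Tetrahedral: e² t₂¹, CFSE = 2(−0.6) + 1(+0.4) = -0.8Δₜ = -0.8 × (4/9) × 155 = -55 kJ/mol.
Subtracting, OSPE = -186 − (-55) = -131 kJ/mol.

-131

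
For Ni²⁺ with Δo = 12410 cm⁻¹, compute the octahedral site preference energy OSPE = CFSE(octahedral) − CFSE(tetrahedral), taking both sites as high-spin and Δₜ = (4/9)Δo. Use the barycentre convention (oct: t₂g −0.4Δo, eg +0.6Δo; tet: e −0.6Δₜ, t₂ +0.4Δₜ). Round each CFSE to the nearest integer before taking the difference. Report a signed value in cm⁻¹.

Ni²⁺: group 10, so d-count = 10 − 2 = 8.
Octahedral high-spin t2g^6 e_g^2: CFSE = -1.2 × 12410 = -14892 cm⁻¹.
Tetrahedral e^4 t2^4 gives -0.8Δₜ = -0.8 × (4/9) × 12410 = -4412 cm⁻¹.
OSPE = -14892 − (-4412) = -10480 cm⁻¹.

-10480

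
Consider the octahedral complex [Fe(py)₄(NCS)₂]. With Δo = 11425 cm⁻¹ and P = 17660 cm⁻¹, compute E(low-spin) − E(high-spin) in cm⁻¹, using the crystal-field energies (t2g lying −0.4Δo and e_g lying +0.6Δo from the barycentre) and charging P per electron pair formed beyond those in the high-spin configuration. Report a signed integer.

12470

Ligand charges: 4×(+0) from py and 2×(-1) from NCS⁻ sum to -2; with overall charge +0, Fe is +2.
Fe²⁺: group 8, so d-count = 8 − 2 = 6.
In the high-spin limit (t2g^4 e_g^2) the orbital term is -0.4Δo = -4570 cm⁻¹, with no excess pairing.
Low-spin t2g^6 e_g^0 gives -2.4Δo = -27420 cm⁻¹, but forming 2 extra pairs costs 2P = 35320 cm⁻¹, so E(LS) = -27420 + 35320 = 7900 cm⁻¹.
The difference is 7900 − (-4570) = 12470 cm⁻¹, so high-spin lies lower.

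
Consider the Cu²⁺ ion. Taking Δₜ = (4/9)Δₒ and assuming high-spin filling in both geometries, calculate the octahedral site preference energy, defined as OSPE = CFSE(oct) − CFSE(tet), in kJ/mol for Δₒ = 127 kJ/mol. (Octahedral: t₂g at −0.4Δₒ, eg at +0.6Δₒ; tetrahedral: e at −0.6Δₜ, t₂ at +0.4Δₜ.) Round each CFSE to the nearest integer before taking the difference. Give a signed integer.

Group 11 minus oxidation state +2 gives a d⁹ configuration for Cu²⁺.
Octahedral (high-spin): t₂g⁶ eg³, CFSE = 6(−0.4) + 3(+0.6) = -0.6Δₒ = -0.6 × 127 = -76 kJ/mol.
In a tetrahedral site the filling is e⁴ t₂⁵: CFSE(tet) = -0.4Δₜ = -0.4 × (4/9)(127) = -23 kJ/mol.
Subtracting, OSPE = -76 − (-23) = -53 kJ/mol.

-53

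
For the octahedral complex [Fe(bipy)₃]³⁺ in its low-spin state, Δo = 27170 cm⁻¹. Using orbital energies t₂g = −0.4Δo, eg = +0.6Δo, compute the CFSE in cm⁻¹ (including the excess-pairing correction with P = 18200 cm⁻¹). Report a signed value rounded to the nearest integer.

bipy is neutral, so the +3 overall charge sits on Fe: oxidation state +3.
Group 8 minus oxidation state +3 gives a d⁵ configuration for Fe³⁺.
Configuration: t₂g⁵ eg⁰.
The orbital stabilization is -2.0Δo = -2.0 × 27170 = -54340 cm⁻¹.
Pairing penalty: 2 pairs vs 0 in the high-spin reference → 2 extra × P = 36400 cm⁻¹.
Net CFSE = -54340 + 36400 = -17940 cm⁻¹.

-17940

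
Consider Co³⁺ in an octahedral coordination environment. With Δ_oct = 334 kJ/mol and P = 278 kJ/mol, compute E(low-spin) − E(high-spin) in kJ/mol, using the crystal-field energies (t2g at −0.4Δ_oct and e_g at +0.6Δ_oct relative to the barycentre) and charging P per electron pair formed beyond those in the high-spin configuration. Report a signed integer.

Co³⁺: group 9, so d-count = 9 − 3 = 6.
High-spin: t2g^4 e_g^2, CFSE = -0.4Δ_oct = -134 kJ/mol.
For low-spin the configuration is t2g^6 e_g^0: orbital energy -2.4 × 334 = -802 kJ/mol, and 2 additional pairs relative to high-spin add 556 kJ/mol, giving -246 kJ/mol.
Thus E(LS) − E(HS) = -112 kJ/mol.

-112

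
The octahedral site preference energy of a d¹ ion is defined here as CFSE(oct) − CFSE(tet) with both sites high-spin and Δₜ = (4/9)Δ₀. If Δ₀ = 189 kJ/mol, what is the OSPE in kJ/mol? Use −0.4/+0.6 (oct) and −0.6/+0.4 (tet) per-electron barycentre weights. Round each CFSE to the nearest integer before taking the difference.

Octahedral high-spin t₂g¹ eg⁰: CFSE = -0.4 × 189 = -76 kJ/mol.
In a tetrahedral site the filling is e¹ t₂⁰: CFSE(tet) = -0.6Δₜ = -0.6 × (4/9)(189) = -50 kJ/mol.
OSPE = -76 − (-50) = -26 kJ/mol.

-26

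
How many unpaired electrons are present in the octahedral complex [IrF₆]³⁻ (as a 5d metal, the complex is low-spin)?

Each F⁻ contributes -1; 6 × (-1) = -6. With overall charge -3, Ir is in the +3 oxidation state.
Ir³⁺: group 9, so d-count = 9 − 3 = 6.
Configuration: t₂g⁶ eg⁰, giving 0 unpaired electrons.

0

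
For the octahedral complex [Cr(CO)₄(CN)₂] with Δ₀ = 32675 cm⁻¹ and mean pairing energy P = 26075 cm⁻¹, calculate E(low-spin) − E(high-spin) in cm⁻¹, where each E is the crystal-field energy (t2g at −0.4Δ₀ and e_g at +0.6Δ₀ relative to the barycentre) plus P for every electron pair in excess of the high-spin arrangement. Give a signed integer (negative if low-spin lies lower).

Ligand charges: 4×(+0) from CO and 2×(-1) from CN⁻ sum to -2; with overall charge +0, Cr is +2.
Cr is in group 6, so Cr²⁺ is d⁴ (6 − 2 = 4).
High-spin d⁴ fills as t2g^3 e_g^1 with CFSE 3(−0.4) + 1(+0.6) = -0.6Δ₀ = -19605 cm⁻¹.
For low-spin the configuration is t2g^4 e_g^0: orbital energy -1.6 × 32675 = -52280 cm⁻¹, and 1 additional pair relative to high-spin adds 26075 cm⁻¹, giving -26205 cm⁻¹.
E(LS) − E(HS) = -26205 − (-19605) = -6600 cm⁻¹.

-6600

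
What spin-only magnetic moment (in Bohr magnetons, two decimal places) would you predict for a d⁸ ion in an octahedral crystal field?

2.83 Bohr magnetons

Configuration: t₂g⁶ eg² → 2 unpaired electrons.
μ(spin-only) = √[2(2+2)] = √8 ≈ 2.83 Bohr magnetons.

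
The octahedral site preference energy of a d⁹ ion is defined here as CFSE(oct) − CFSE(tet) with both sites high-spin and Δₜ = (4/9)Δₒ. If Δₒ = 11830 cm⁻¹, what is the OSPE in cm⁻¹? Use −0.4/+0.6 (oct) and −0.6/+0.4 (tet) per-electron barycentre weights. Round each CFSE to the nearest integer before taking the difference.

In an octahedral site d⁹ (HS) is t₂g⁶ eg³, giving CFSE(oct) = -0.6Δₒ = -7098 cm⁻¹.
Tetrahedral: e⁴ t₂⁵, CFSE = 4(−0.6) + 5(+0.4) = -0.4Δₜ = -0.4 × (4/9) × 11830 = -2103 cm⁻¹.
OSPE = CFSE(oct) − CFSE(tet) = -7098 − (-2103) = -4995 cm⁻¹.

-4995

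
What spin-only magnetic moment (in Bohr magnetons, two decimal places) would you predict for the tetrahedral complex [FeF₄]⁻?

Each F⁻ contributes -1; 4 × (-1) = -4. With overall charge -1, Fe is in the +3 oxidation state.
Group 8 minus oxidation state +3 gives a d⁵ configuration for Fe³⁺.
With tetrahedral geometry the complex is necessarily high-spin.
Configuration: e^2 t2^3 → 5 unpaired electrons.
μ(spin-only) = √[5(5+2)] = √35 ≈ 5.92 Bohr magnetons.

5.92 Bohr magnetons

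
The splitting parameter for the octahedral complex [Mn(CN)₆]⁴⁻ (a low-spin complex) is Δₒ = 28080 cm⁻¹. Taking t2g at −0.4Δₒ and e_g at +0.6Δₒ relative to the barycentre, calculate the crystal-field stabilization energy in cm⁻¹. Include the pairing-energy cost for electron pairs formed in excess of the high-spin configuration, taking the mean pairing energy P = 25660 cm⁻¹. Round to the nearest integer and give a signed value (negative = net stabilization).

-4840

Each CN⁻ contributes -1; 6 × (-1) = -6. With overall charge -4, Mn is in the +2 oxidation state.
Mn sits in group 7; removing 2 electrons leaves Mn²⁺ with 7 − 2 = 5 d electrons.
The d⁵ electrons fill as t2g^5 e_g^0.
The orbital stabilization is -2.0Δₒ = -2.0 × 28080 = -56160 cm⁻¹.
Pairing penalty: 2 pairs vs 0 in the high-spin reference → 2 extra × P = 51320 cm⁻¹.
Net CFSE = -56160 + 51320 = -4840 cm⁻¹.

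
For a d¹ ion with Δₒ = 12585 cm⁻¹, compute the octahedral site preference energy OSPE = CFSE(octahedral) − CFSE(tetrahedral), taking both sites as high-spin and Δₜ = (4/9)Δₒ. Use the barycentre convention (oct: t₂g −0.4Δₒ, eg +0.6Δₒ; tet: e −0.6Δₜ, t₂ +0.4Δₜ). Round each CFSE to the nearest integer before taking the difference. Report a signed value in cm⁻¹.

-1678

Octahedral (high-spin): t2g^1 e_g^0, CFSE = 1(−0.4) + 0(+0.6) = -0.4Δₒ = -0.4 × 12585 = -5034 cm⁻¹.
Tetrahedral e^1 t2^0 gives -0.6Δₜ = -0.6 × (4/9) × 12585 = -3356 cm⁻¹.
OSPE = -5034 − (-3356) = -1678 cm⁻¹.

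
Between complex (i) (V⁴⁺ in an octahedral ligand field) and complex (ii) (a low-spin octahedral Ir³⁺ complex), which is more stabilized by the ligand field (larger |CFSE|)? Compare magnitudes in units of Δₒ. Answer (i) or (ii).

(ii)

(i): Group 5 minus oxidation state +4 gives a d¹ configuration for V⁴⁺; t₂g¹ eg⁰, CFSE = -0.4Δₒ.
(ii): Ir sits in group 9; removing 3 electrons leaves Ir³⁺ with 9 − 3 = 6 d electrons; t₂g⁶ eg⁰, CFSE = -2.4Δₒ.
So (ii) has the larger |CFSE|.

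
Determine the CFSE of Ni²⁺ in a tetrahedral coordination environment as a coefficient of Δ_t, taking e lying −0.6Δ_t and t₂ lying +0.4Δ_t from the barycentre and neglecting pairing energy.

Group 10 minus oxidation state +2 gives a d⁸ configuration for Ni²⁺.
With tetrahedral geometry the complex is necessarily high-spin.
Configuration: e⁴ t₂⁴.
CFSE = 4(-0.6Δ_t) + 4(0.4Δ_t) = -2.4Δ_t + 1.6Δ_t = -0.8Δ_t.

-0.8 Δ_t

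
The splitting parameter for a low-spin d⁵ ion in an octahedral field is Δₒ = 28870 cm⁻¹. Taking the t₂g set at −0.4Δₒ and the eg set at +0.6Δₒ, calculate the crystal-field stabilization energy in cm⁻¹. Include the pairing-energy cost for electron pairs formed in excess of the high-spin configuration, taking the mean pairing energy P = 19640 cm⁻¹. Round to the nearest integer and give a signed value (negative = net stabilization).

Configuration: t₂g⁵ eg⁰.
Orbital CFSE = 5(-0.4) + 0(0.6) = -2.0Δₒ = -2.0 × 28870 = -57740 cm⁻¹.
High-spin d⁵ would be t₂g³ eg² with 0 pairs; low-spin has 2, so 2 excess pairs cost +2P = +39280 cm⁻¹.
Overall CFSE = -57740 + 39280 = -18460 cm⁻¹.

-18460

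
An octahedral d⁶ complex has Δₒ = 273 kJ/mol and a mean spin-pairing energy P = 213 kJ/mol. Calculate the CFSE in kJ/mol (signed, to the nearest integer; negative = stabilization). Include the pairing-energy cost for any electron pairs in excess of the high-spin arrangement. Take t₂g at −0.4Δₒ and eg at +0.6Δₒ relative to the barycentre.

With Δₒ > P the complex is low-spin.
That gives t₂g⁶ eg⁰.
Orbital CFSE = -2.4Δₒ = -2.4 × 273 = -655 kJ/mol.
Excess pairs vs high-spin: 3 − 1 = 2; pairing cost = +426 kJ/mol.
Net CFSE = -655 + 426 = -229 kJ/mol.

-229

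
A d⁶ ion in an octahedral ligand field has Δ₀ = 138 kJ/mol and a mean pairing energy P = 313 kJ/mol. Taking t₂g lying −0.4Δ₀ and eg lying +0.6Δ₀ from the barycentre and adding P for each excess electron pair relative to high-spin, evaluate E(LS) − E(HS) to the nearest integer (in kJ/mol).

High-spin d⁶ fills as t₂g⁴ eg² with CFSE 4(−0.4) + 2(+0.6) = -0.4Δ₀ = -55 kJ/mol.
Low-spin: t₂g⁶ eg⁰, orbital CFSE = -2.4Δ₀ = -331 kJ/mol; plus 2 excess pairs × P = +626 kJ/mol; total 295 kJ/mol.
E(LS) − E(HS) = 295 − (-55) = 350 kJ/mol.

350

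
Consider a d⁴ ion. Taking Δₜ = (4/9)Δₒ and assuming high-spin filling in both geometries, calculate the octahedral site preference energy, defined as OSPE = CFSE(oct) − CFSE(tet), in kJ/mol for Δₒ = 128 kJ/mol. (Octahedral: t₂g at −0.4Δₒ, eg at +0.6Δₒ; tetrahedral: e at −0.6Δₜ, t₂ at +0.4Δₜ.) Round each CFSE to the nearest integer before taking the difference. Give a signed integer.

Octahedral (high-spin): t2g^3 e_g^1, CFSE = 3(−0.4) + 1(+0.6) = -0.6Δₒ = -0.6 × 128 = -77 kJ/mol.
In a tetrahedral site the filling is e^2 t2^2: CFSE(tet) = -0.4Δₜ = -0.4 × (4/9)(128) = -23 kJ/mol.
OSPE = -77 − (-23) = -54 kJ/mol.

-54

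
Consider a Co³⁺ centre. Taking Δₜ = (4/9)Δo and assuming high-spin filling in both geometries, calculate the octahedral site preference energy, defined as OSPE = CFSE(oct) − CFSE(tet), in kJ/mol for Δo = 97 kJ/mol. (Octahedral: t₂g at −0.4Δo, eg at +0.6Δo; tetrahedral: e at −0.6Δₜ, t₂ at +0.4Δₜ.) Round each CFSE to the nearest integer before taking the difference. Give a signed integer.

-13

Co sits in group 9; removing 3 electrons leaves Co³⁺ with 9 − 3 = 6 d electrons.
Octahedral (high-spin): t₂g⁴ eg², CFSE = 4(−0.4) + 2(+0.6) = -0.4Δo = -0.4 × 97 = -39 kJ/mol.
In a tetrahedral site the filling is e³ t₂³: CFSE(tet) = -0.6Δₜ = -0.6 × (4/9)(97) = -26 kJ/mol.
Subtracting, OSPE = -39 − (-26) = -13 kJ/mol.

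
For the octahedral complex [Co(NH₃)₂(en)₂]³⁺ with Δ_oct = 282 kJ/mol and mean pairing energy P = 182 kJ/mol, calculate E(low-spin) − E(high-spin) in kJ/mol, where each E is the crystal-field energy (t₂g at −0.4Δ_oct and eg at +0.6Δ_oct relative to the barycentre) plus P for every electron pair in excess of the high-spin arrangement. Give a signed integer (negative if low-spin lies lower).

Ligand charges: 2×(+0) from NH₃ and 2×(+0) from en sum to +0; with overall charge +3, Co is +3.
Co sits in group 9; removing 3 electrons leaves Co³⁺ with 9 − 3 = 6 d electrons.
In the high-spin limit (t₂g⁴ eg²) the orbital term is -0.4Δ_oct = -113 kJ/mol, with no excess pairing.
For low-spin the configuration is t₂g⁶ eg⁰: orbital energy -2.4 × 282 = -677 kJ/mol, and 2 additional pairs relative to high-spin add 364 kJ/mol, giving -313 kJ/mol.
The difference is -313 − (-113) = -200 kJ/mol, so low-spin lies lower.

-200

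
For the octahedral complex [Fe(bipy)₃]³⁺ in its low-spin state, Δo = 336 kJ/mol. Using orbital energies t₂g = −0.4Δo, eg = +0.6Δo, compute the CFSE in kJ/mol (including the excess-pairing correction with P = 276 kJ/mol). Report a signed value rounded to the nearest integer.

bipy is neutral, so the +3 overall charge sits on Fe: oxidation state +3.
Group 8 minus oxidation state +3 gives a d⁵ configuration for Fe³⁺.
Configuration: t₂g⁵ eg⁰.
The orbital stabilization is -2.0Δo = -2.0 × 336 = -672 kJ/mol.
Pairing penalty: 2 pairs vs 0 in the high-spin reference → 2 extra × P = 552 kJ/mol.
Overall CFSE = -672 + 552 = -120 kJ/mol.

-120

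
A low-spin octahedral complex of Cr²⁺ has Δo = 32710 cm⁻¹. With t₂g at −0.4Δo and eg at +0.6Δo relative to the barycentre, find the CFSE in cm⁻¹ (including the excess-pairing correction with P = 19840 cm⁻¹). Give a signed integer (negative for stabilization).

-32496

Group 6 minus oxidation state +2 gives a d⁴ configuration for Cr²⁺.
Configuration: t₂g⁴ eg⁰.
CFSE(orbital) = 4×(-0.4Δo) + 0×(0.6Δo) = -1.6Δo; with Δo = 32710 cm⁻¹ that is -52336 cm⁻¹.
Pairing penalty: 1 pair vs 0 in the high-spin reference → 1 extra × P = 19840 cm⁻¹.
Combining: -52336 + 19840 = -32496 cm⁻¹.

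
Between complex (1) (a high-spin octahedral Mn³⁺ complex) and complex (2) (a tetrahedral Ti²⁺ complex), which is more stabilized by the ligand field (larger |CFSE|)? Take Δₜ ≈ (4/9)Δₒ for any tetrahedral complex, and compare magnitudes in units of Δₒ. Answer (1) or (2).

(1): Group 7 minus oxidation state +3 gives a d⁴ configuration for Mn³⁺; t₂g³ eg¹, CFSE = -0.6Δₒ.
(2): Group 4 minus oxidation state +2 gives a d² configuration for Ti²⁺; Tetrahedral splitting is small, so the complex is high-spin; e^2 t2^0, CFSE = -1.2Δₜ ≈ -0.53Δₒ.
So (1) has the larger |CFSE|.

(1)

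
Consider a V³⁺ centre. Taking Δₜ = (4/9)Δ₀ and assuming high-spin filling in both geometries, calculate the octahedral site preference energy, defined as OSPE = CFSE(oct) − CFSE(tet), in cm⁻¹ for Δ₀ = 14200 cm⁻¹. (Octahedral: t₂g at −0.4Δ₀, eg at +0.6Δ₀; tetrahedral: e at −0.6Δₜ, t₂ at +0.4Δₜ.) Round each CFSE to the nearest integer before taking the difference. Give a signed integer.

V³⁺: group 5, so d-count = 5 − 3 = 2.
Octahedral (high-spin): t₂g² eg⁰, CFSE = 2(−0.4) + 0(+0.6) = -0.8Δ₀ = -0.8 × 14200 = -11360 cm⁻¹.
In a tetrahedral site the filling is e² t₂⁰: CFSE(tet) = -1.2Δₜ = -1.2 × (4/9)(14200) = -7573 cm⁻¹.
Subtracting, OSPE = -11360 − (-7573) = -3787 cm⁻¹.

-3787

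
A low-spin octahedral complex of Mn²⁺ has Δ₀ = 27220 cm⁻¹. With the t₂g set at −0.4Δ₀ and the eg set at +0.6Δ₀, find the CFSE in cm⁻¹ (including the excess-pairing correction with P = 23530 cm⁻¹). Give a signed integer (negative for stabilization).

Mn sits in group 7; removing 2 electrons leaves Mn²⁺ with 7 − 2 = 5 d electrons.
The d⁵ electrons fill as t₂g⁵ eg⁰.
The orbital stabilization is -2.0Δ₀ = -2.0 × 27220 = -54440 cm⁻¹.
High-spin d⁵ would be t₂g³ eg² with 0 pairs; low-spin has 2, so 2 excess pairs cost +2P = +47060 cm⁻¹.
Overall CFSE = -54440 + 47060 = -7380 cm⁻¹.

-7380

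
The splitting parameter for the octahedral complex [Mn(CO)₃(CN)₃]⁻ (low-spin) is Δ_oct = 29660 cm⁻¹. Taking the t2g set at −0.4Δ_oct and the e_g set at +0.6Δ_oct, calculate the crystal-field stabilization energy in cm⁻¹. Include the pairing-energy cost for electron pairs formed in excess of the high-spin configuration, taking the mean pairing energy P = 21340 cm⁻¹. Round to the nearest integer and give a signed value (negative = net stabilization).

-16640

Ligand charges: 3×(+0) from CO and 3×(-1) from CN⁻ sum to -3; with overall charge -1, Mn is +2.
Group 7 minus oxidation state +2 gives a d⁵ configuration for Mn²⁺.
Configuration: t2g^5 e_g^0.
The orbital stabilization is -2.0Δ_oct = -2.0 × 29660 = -59320 cm⁻¹.
Pairing penalty: 2 pairs vs 0 in the high-spin reference → 2 extra × P = 42680 cm⁻¹.
Overall CFSE = -59320 + 42680 = -16640 cm⁻¹.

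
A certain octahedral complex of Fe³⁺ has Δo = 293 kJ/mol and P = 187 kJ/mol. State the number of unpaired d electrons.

Fe is in group 8, so Fe³⁺ is d⁵ (8 − 3 = 5).
Here Δo > P (293 > 187), so the low-spin state is favoured.
Configuration: t2g^5 e_g^0.
Unpaired electrons: 1.

1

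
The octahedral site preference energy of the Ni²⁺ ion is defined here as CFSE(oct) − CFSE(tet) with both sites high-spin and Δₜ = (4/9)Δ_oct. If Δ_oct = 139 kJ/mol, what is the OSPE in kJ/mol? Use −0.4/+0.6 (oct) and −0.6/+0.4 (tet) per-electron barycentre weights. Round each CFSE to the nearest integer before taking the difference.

-118

Group 10 minus oxidation state +2 gives a d⁸ configuration for Ni²⁺.
Octahedral high-spin t2g^6 e_g^2: CFSE = -1.2 × 139 = -167 kJ/mol.
In a tetrahedral site the filling is e^4 t2^4: CFSE(tet) = -0.8Δₜ = -0.8 × (4/9)(139) = -49 kJ/mol.
OSPE = CFSE(oct) − CFSE(tet) = -167 − (-49) = -118 kJ/mol.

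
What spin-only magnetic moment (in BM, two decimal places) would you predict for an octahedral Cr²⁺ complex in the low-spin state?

Cr²⁺: group 6, so d-count = 6 − 2 = 4.
Configuration: t2g^4 e_g^0 → 2 unpaired electrons.
μ(spin-only) = √[2(2+2)] = √8 ≈ 2.83 BM.

2.83 BM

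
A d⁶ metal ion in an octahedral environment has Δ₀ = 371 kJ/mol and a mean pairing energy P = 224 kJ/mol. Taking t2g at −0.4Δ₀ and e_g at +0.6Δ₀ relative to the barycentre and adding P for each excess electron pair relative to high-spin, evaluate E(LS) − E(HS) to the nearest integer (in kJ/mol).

High-spin d⁶ fills as t2g^4 e_g^2 with CFSE 4(−0.4) + 2(+0.6) = -0.4Δ₀ = -148 kJ/mol.
Low-spin: t2g^6 e_g^0, orbital CFSE = -2.4Δ₀ = -890 kJ/mol; plus 2 excess pairs × P = +448 kJ/mol; total -442 kJ/mol.
E(LS) − E(HS) = -442 − (-148) = -294 kJ/mol.

-294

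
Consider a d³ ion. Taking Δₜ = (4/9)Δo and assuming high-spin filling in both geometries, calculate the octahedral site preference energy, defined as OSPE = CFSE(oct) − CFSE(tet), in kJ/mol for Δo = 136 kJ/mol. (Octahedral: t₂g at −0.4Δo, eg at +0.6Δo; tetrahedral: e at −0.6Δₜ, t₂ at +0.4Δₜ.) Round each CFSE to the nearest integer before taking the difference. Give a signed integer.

-115

In an octahedral site d³ (HS) is t₂g³ eg⁰, giving CFSE(oct) = -1.2Δo = -163 kJ/mol.
In a tetrahedral site the filling is e² t₂¹: CFSE(tet) = -0.8Δₜ = -0.8 × (4/9)(136) = -48 kJ/mol.
OSPE = CFSE(oct) − CFSE(tet) = -163 − (-48) = -115 kJ/mol.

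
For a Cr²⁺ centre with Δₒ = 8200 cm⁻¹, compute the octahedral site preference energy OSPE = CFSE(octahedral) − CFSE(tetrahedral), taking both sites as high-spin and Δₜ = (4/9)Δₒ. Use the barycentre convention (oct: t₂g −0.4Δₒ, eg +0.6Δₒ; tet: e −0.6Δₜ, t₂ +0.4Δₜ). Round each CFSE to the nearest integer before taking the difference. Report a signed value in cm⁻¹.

Group 6 minus oxidation state +2 gives a d⁴ configuration for Cr²⁺.
In an octahedral site d⁴ (HS) is t₂g³ eg¹, giving CFSE(oct) = -0.6Δₒ = -4920 cm⁻¹.
In a tetrahedral site the filling is e² t₂²: CFSE(tet) = -0.4Δₜ = -0.4 × (4/9)(8200) = -1458 cm⁻¹.
Subtracting, OSPE = -4920 − (-1458) = -3462 cm⁻¹.

-3462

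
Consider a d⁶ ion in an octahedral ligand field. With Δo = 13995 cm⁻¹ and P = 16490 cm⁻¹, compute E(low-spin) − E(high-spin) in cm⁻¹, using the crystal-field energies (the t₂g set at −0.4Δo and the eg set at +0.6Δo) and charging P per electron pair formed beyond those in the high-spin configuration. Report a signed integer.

4990

High-spin d⁶ fills as t₂g⁴ eg² with CFSE 4(−0.4) + 2(+0.6) = -0.4Δo = -5598 cm⁻¹.
Low-spin t₂g⁶ eg⁰ gives -2.4Δo = -33588 cm⁻¹, but forming 2 extra pairs costs 2P = 32980 cm⁻¹, so E(LS) = -33588 + 32980 = -608 cm⁻¹.
E(LS) − E(HS) = -608 − (-5598) = 4990 cm⁻¹.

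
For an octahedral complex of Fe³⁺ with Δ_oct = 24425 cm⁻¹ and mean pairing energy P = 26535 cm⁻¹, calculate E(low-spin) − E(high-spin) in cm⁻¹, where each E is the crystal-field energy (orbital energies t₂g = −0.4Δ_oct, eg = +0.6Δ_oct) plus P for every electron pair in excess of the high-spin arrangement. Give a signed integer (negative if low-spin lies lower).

Fe³⁺: group 8, so d-count = 8 − 3 = 5.
High-spin d⁵ fills as t₂g³ eg² with CFSE 3(−0.4) + 2(+0.6) = 0.0Δ_oct = 0 cm⁻¹.
For low-spin the configuration is t₂g⁵ eg⁰: orbital energy -2.0 × 24425 = -48850 cm⁻¹, and 2 additional pairs relative to high-spin add 53070 cm⁻¹, giving 4220 cm⁻¹.
E(LS) − E(HS) = 4220 − (0) = 4220 cm⁻¹.

4220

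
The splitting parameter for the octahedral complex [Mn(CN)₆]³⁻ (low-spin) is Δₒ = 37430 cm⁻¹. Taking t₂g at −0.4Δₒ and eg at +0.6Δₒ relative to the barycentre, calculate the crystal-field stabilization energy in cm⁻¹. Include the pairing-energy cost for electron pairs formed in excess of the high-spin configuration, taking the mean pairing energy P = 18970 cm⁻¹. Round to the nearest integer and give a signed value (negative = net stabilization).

Each CN⁻ contributes -1; 6 × (-1) = -6. With overall charge -3, Mn is in the +3 oxidation state.
Mn sits in group 7; removing 3 electrons leaves Mn³⁺ with 7 − 3 = 4 d electrons.
The d⁴ electrons fill as t₂g⁴ eg⁰.
Orbital CFSE = 4(-0.4) + 0(0.6) = -1.6Δₒ = -1.6 × 37430 = -59888 cm⁻¹.
Pairing penalty: 1 pair vs 0 in the high-spin reference → 1 extra × P = 18970 cm⁻¹.
Overall CFSE = -59888 + 18970 = -40918 cm⁻¹.

-40918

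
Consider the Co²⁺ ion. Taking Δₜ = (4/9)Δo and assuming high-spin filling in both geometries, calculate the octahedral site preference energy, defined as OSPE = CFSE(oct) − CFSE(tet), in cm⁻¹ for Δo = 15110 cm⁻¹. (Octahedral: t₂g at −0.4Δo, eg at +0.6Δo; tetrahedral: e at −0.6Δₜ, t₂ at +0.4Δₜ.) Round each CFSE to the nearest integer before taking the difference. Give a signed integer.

Co is in group 9, so Co²⁺ is d⁷ (9 − 2 = 7).
Octahedral high-spin t2g^5 e_g^2: CFSE = -0.8 × 15110 = -12088 cm⁻¹.
In a tetrahedral site the filling is e^4 t2^3: CFSE(tet) = -1.2Δₜ = -1.2 × (4/9)(15110) = -8059 cm⁻¹.
OSPE = CFSE(oct) − CFSE(tet) = -12088 − (-8059) = -4029 cm⁻¹.

-4029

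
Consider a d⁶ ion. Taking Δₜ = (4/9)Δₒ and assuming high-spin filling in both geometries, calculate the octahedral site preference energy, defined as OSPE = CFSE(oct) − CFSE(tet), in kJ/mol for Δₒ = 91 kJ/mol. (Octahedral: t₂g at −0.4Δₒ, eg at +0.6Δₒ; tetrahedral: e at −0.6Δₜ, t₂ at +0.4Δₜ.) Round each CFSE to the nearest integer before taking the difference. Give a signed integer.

-12

Octahedral high-spin t2g^4 e_g^2: CFSE = -0.4 × 91 = -36 kJ/mol.
Tetrahedral: e^3 t2^3, CFSE = 3(−0.6) + 3(+0.4) = -0.6Δₜ = -0.6 × (4/9) × 91 = -24 kJ/mol.
Subtracting, OSPE = -36 − (-24) = -12 kJ/mol.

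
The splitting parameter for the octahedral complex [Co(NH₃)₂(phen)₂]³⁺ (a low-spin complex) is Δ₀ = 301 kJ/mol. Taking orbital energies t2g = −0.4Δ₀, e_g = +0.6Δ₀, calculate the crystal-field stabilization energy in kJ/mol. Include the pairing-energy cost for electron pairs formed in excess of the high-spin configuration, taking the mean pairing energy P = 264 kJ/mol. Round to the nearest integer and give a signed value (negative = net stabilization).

-194

Ligand charges: 2×(+0) from NH₃ and 2×(+0) from phen sum to +0; with overall charge +3, Co is +3.
Co³⁺: group 9, so d-count = 9 − 3 = 6.
The d⁶ electrons fill as t2g^6 e_g^0.
The orbital stabilization is -2.4Δ₀ = -2.4 × 301 = -722 kJ/mol.
Relative to high-spin t2g^4 e_g^2 (1 paired), the low-spin configuration has 2 additional pairs, contributing +2 × 264 = +528 kJ/mol.
Combining: -722 + 528 = -194 kJ/mol.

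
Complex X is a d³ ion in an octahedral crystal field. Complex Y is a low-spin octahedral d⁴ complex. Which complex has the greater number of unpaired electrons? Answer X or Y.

X

X: For octahedral d³ the high- and low-spin configurations coincide; t2g^3 e_g^0 → 3 unpaired.
Y: t₂g⁴ eg⁰ → 2 unpaired.
So X has more unpaired electrons.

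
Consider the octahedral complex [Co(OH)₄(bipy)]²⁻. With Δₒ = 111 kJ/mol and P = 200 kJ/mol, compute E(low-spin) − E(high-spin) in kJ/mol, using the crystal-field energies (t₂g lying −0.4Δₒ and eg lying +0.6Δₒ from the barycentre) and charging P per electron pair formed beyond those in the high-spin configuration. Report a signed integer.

Ligand charges: 4×(-1) from OH⁻ and 1×(+0) from bipy sum to -4; with overall charge -2, Co is +2.
Co sits in group 9; removing 2 electrons leaves Co²⁺ with 9 − 2 = 7 d electrons.
In the high-spin limit (t₂g⁵ eg²) the orbital term is -0.8Δₒ = -89 kJ/mol, with no excess pairing.
For low-spin the configuration is t₂g⁶ eg¹: orbital energy -1.8 × 111 = -200 kJ/mol, and 1 additional pair relative to high-spin adds 200 kJ/mol, giving 0 kJ/mol.
E(LS) − E(HS) = 0 − (-89) = 89 kJ/mol.

89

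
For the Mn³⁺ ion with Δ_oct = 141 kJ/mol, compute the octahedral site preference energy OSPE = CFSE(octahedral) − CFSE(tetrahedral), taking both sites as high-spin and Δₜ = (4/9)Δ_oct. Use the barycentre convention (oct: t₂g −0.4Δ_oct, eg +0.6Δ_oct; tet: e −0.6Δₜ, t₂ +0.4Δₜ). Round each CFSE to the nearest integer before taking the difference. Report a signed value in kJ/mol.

-60

Group 7 minus oxidation state +3 gives a d⁴ configuration for Mn³⁺.
Octahedral (high-spin): t2g^3 e_g^1, CFSE = 3(−0.4) + 1(+0.6) = -0.6Δ_oct = -0.6 × 141 = -85 kJ/mol.
Tetrahedral: e^2 t2^2, CFSE = 2(−0.6) + 2(+0.4) = -0.4Δₜ = -0.4 × (4/9) × 141 = -25 kJ/mol.
OSPE = CFSE(oct) − CFSE(tet) = -85 − (-25) = -60 kJ/mol.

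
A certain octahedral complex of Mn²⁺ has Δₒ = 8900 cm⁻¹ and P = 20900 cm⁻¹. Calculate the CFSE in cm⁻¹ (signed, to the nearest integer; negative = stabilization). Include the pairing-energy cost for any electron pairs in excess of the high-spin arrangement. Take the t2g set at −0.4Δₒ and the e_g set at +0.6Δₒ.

0

Mn²⁺: group 7, so d-count = 7 − 2 = 5.
Since Δₒ = 8900 cm⁻¹ < P = 20900 cm⁻¹, the complex adopts the high-spin configuration.
That gives t2g^3 e_g^2.
Orbital CFSE = 0.0Δₒ = 0.0 × 8900 = 0 cm⁻¹.
High-spin has no excess pairs, so no pairing correction applies.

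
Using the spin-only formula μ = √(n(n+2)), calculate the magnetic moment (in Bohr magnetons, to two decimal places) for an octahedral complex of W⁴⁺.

2.83 Bohr magnetons

W is in group 6, so W⁴⁺ is d² (6 − 4 = 2).
Configuration: t2g^2 e_g^0 → 2 unpaired electrons.
μ(spin-only) = √[2(2+2)] = √8 ≈ 2.83 Bohr magnetons.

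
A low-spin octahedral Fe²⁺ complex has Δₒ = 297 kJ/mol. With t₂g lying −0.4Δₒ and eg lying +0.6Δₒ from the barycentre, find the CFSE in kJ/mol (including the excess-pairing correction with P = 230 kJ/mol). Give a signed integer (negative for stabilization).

Fe²⁺: group 8, so d-count = 8 − 2 = 6.
Configuration: t₂g⁶ eg⁰.
CFSE(orbital) = 6×(-0.4Δₒ) + 0×(0.6Δₒ) = -2.4Δₒ; with Δₒ = 297 kJ/mol that is -713 kJ/mol.
Relative to high-spin t₂g⁴ eg² (1 paired), the low-spin configuration has 2 additional pairs, contributing +2 × 230 = +460 kJ/mol.
Combining: -713 + 460 = -253 kJ/mol.

-253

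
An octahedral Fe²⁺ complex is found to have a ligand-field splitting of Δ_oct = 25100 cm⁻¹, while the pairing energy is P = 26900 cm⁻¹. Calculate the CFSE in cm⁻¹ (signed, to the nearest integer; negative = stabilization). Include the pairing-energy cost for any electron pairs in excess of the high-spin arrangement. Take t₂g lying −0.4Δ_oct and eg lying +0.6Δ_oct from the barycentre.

Group 8 minus oxidation state +2 gives a d⁶ configuration for Fe²⁺.
Δ_oct < P, so pairing is avoided: the ground state is high-spin.
Filling d⁶ accordingly: t₂g⁴ eg².
Orbital CFSE = -0.4Δ_oct = -0.4 × 25100 = -10040 cm⁻¹.
High-spin has no excess pairs, so no pairing correction applies.

-10040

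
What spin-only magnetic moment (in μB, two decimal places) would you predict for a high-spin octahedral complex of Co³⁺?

Co is in group 9, so Co³⁺ is d⁶ (9 − 3 = 6).
Configuration: t₂g⁴ eg² → 4 unpaired electrons.
μ(spin-only) = √[4(4+2)] = √24 ≈ 4.90 μB.

4.90 μB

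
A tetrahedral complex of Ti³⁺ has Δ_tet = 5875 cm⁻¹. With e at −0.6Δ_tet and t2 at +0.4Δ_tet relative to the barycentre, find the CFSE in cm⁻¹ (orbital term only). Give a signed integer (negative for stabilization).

-3525

Ti is in group 4, so Ti³⁺ is d¹ (4 − 3 = 1).
With tetrahedral geometry the complex is necessarily high-spin.
Electron filling gives e^1 t2^0.
The orbital stabilization is -0.6Δ_tet = -0.6 × 5875 = -3525 cm⁻¹.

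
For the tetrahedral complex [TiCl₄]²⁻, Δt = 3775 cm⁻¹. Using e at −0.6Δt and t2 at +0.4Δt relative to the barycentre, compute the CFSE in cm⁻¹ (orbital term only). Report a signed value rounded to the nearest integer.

-4530

Each Cl⁻ contributes -1; 4 × (-1) = -4. With overall charge -2, Ti is in the +2 oxidation state.
Ti sits in group 4; removing 2 electrons leaves Ti²⁺ with 4 − 2 = 2 d electrons.
Tetrahedral fields are weak (Δₜ ≈ 4/9 Δₒ), so electrons fill high-spin.
Electron filling gives e^2 t2^0.
Orbital CFSE = 2(-0.6) + 0(0.4) = -1.2Δt = -1.2 × 3775 = -4530 cm⁻¹.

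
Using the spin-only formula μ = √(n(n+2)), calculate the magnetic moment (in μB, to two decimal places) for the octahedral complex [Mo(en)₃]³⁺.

3.87 μB

en is neutral, so the +3 overall charge sits on Mo: oxidation state +3.
Mo is in group 6, so Mo³⁺ is d³ (6 − 3 = 3).
For octahedral d³ the high- and low-spin configurations coincide.
Configuration: t₂g³ eg⁰ → 3 unpaired electrons.
μ(spin-only) = √[3(3+2)] = √15 ≈ 3.87 μB.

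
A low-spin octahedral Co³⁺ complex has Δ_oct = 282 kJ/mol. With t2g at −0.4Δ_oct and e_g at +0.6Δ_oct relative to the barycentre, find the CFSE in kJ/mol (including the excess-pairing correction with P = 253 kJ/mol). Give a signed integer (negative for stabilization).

Co is in group 9, so Co³⁺ is d⁶ (9 − 3 = 6).
The d⁶ electrons fill as t2g^6 e_g^0.
The orbital stabilization is -2.4Δ_oct = -2.4 × 282 = -677 kJ/mol.
Pairing penalty: 3 pairs vs 1 in the high-spin reference → 2 extra × P = 506 kJ/mol.
Overall CFSE = -677 + 506 = -171 kJ/mol.

-171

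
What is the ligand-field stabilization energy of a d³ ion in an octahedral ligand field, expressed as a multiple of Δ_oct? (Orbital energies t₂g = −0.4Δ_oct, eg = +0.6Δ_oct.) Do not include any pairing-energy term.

-1.2 Δ_oct

Configuration: t₂g³ eg⁰.
CFSE = 3(-0.4Δ_oct) + 0(0.6Δ_oct) = -1.2Δ_oct + 0.0Δ_oct = -1.2Δ_oct.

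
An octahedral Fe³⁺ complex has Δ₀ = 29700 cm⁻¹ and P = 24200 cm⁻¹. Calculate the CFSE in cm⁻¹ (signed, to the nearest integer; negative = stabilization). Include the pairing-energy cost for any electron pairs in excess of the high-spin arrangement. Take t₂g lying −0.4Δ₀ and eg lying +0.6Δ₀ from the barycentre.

-11000

Group 8 minus oxidation state +3 gives a d⁵ configuration for Fe³⁺.
Since Δ₀ = 29700 cm⁻¹ > P = 24200 cm⁻¹, the complex adopts the low-spin configuration.
That gives t₂g⁵ eg⁰.
Orbital CFSE = -2.0Δ₀ = -2.0 × 29700 = -59400 cm⁻¹.
Excess pairs vs high-spin: 2 − 0 = 2; pairing cost = +48400 cm⁻¹.
Net CFSE = -59400 + 48400 = -11000 cm⁻¹.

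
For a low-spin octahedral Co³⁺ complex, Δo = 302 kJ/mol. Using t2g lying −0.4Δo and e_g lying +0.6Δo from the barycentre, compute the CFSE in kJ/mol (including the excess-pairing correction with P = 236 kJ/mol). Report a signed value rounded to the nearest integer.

Co³⁺: group 9, so d-count = 9 − 3 = 6.
Electron filling gives t2g^6 e_g^0.
The orbital stabilization is -2.4Δo = -2.4 × 302 = -725 kJ/mol.
High-spin d⁶ would be t2g^4 e_g^2 with 1 pair; low-spin has 3, so 2 excess pairs cost +2P = +472 kJ/mol.
Combining: -725 + 472 = -253 kJ/mol.

-253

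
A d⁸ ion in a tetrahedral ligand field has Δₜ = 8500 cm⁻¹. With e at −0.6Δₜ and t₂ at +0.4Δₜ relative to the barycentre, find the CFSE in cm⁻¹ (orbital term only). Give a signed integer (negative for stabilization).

Tetrahedral fields are weak (Δₜ ≈ 4/9 Δₒ), so electrons fill high-spin.
Configuration: e⁴ t₂⁴.
Orbital CFSE = 4(-0.6) + 4(0.4) = -0.8Δₜ = -0.8 × 8500 = -6800 cm⁻¹.

-6800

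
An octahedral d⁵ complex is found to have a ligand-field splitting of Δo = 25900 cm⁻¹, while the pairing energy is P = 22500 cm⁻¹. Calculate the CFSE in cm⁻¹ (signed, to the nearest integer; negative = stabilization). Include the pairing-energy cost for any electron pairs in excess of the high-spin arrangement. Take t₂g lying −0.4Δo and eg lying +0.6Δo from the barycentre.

-6800

Δo > P, so pairing is preferred: the ground state is low-spin.
Filling d⁵ accordingly: t₂g⁵ eg⁰.
Orbital CFSE = -2.0Δo = -2.0 × 25900 = -51800 cm⁻¹.
Excess pairs vs high-spin: 2 − 0 = 2; pairing cost = +45000 cm⁻¹.
Net CFSE = -51800 + 45000 = -6800 cm⁻¹.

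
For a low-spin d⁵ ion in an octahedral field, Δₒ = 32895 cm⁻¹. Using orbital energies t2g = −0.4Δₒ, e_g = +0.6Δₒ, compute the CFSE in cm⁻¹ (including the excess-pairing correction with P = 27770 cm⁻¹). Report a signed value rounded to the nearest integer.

The d⁵ electrons fill as t2g^5 e_g^0.
The orbital stabilization is -2.0Δₒ = -2.0 × 32895 = -65790 cm⁻¹.
Pairing penalty: 2 pairs vs 0 in the high-spin reference → 2 extra × P = 55540 cm⁻¹.
Overall CFSE = -65790 + 55540 = -10250 cm⁻¹.

-10250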